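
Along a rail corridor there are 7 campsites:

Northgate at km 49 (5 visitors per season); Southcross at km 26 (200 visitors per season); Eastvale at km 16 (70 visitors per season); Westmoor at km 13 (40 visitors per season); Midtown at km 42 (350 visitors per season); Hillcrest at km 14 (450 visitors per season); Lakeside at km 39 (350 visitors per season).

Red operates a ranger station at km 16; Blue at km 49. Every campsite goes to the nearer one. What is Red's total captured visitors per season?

The indifferent point is the midpoint (16+49)/2 = 32.5; campsites left of it (closer to Red at 16) go to Red, those right go to Blue.
  Westmoor at 13 (w=40) → Red
  Hillcrest at 14 (w=450) → Red
  Eastvale at 16 (w=70) → Red
  Southcross at 26 (w=200) → Red
  Lakeside at 39 (w=350) → Blue
  Midtown at 42 (w=350) → Blue
  Northgate at 49 (w=5) → Blue
Red captures 760; Blue captures 705.

760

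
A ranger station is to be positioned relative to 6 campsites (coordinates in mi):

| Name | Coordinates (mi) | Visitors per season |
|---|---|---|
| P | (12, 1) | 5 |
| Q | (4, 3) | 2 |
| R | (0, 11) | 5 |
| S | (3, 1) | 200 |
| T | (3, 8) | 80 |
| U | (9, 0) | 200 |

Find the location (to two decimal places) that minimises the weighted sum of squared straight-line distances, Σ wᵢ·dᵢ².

(5.50, 1.84)

The minimiser of Σwᵢ‖p−pᵢ‖² is the weighted centroid p* = (Σwᵢpᵢ)/(Σwᵢ).
Σwᵢ = 492.
Σwᵢxᵢ = 5·12 + 2·4 + 5·0 + 200·3 + 80·3 + 200·9 = 2708.
Σwᵢyᵢ = 5·1 + 2·3 + 5·11 + 200·1 + 80·8 + 200·0 = 906.
x* = 2708/492 = 5.50, y* = 906/492 = 1.84.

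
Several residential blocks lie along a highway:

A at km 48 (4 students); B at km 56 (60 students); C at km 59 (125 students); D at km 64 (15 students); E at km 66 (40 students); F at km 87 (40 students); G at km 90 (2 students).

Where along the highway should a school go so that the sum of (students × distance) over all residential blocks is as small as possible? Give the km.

x = 59

For a sum of weighted absolute distances on a line, the optimum is the weighted median (not the mean). Total weight W = 286; half-weight = 143.
Sort by position and accumulate weight:
  km 48 (A, w=4) → cum 4
  km 56 (B, w=60) → cum 64
  km 59 (C, w=125) → cum 189  ≥ 143 → median here
  km 64 (D, w=15) → cum 204
  km 66 (E, w=40) → cum 244
  km 87 (F, w=40) → cum 284
  km 90 (G, w=2) → cum 286
Optimal location: km 59.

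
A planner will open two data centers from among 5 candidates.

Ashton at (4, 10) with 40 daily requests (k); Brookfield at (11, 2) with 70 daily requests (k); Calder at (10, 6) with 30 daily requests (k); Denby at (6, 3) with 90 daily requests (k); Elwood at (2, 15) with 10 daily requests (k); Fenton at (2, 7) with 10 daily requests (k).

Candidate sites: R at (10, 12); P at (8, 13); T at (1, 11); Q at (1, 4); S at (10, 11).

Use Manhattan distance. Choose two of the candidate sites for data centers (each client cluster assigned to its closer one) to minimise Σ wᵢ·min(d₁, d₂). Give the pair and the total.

{Q, S}, total 1830

Evaluate every pair (each demand assigned to the nearer of the two):
  {Q, S}: total = 1830
  {R, Q}: total = 1960
  {T, Q}: total = 1960
  {P, Q}: total = 2050
  {T, S}: total = 2190
  {R, T}: total = 2380
  {P, S}: total = 2410
  {R, S}: total = 2440
  {R, P}: total = 2510
  {P, T}: total = 2590
Best pair: {Q, S} with total 1830.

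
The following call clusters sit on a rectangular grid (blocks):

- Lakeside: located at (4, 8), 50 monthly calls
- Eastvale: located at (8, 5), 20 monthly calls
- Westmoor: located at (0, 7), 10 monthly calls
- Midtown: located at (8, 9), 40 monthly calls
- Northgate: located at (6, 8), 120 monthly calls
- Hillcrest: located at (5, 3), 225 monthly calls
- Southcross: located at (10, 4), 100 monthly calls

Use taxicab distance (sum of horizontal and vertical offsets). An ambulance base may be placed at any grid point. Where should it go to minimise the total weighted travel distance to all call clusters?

(5, 4)

Manhattan distance separates: Σwᵢ(|x−xᵢ|+|y−yᵢ|) = Σwᵢ|x−xᵢ| + Σwᵢ|y−yᵢ|, so x and y are optimised independently as 1-D weighted medians.
Total weight W = 565; half = 282.5.
x-coordinate, sorted with cumulative weight:
  x=0 (Westmoor, w=10) cum 10
  x=4 (Lakeside, w=50) cum 60
  x=5 (Hillcrest, w=225) cum 285  ← median
  x=6 (Northgate, w=120) cum 405
  x=8 (Eastvale, w=20) cum 425
  x=8 (Midtown, w=40) cum 465
  x=10 (Southcross, w=100) cum 565
⇒ x* = 5
y-coordinate, sorted with cumulative weight:
  y=3 (Hillcrest, w=225) cum 225
  y=4 (Southcross, w=100) cum 325  ← median
  y=5 (Eastvale, w=20) cum 345
  y=7 (Westmoor, w=10) cum 355
  y=8 (Lakeside, w=50) cum 405
  y=8 (Northgate, w=120) cum 525
  y=9 (Midtown, w=40) cum 565
⇒ y* = 4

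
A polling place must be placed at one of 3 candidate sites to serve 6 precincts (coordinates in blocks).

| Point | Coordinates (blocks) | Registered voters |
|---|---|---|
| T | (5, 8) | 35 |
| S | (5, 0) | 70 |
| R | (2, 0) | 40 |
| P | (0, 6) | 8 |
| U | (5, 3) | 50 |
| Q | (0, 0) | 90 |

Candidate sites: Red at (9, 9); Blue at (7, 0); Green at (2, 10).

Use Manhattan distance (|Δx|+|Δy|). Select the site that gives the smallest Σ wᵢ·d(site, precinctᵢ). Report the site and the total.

Total weighted distance at each candidate:
  Red (9, 9): total = 3941
  Blue (7, 0): total = 1674
  Green (2, 10): total = 3113
Minimum is at Blue with total 1674 blocks.

Blue, total 1674 blocks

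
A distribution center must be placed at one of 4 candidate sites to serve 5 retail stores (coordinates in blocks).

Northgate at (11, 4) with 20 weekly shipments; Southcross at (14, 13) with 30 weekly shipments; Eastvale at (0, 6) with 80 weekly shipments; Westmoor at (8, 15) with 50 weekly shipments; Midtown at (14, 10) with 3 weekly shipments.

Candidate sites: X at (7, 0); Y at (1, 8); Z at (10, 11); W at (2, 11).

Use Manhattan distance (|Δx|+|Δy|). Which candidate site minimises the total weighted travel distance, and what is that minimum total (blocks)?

Y, total 1805 blocks

Total weighted distance at each candidate:
  X (7, 0): total = 2651
  Y (1, 8): total = 1805
  Z (10, 11): total = 1855
  W (2, 11): total = 1839
Minimum is at Y with total 1805 blocks.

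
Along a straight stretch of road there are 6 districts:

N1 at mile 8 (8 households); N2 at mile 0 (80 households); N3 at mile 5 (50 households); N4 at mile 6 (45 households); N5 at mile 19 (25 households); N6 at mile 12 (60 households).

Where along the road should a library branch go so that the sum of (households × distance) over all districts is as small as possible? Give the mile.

For a sum of weighted absolute distances on a line, the optimum is the weighted median (not the mean). Total weight W = 268; half-weight = 134.
Sort by position and accumulate weight:
  mile 0 (N2, w=80) → cum 80
  mile 5 (N3, w=50) → cum 130
  mile 6 (N4, w=45) → cum 175  ≥ 134 → median here
  mile 8 (N1, w=8) → cum 183
  mile 12 (N6, w=60) → cum 243
  mile 19 (N5, w=25) → cum 268
Optimal location: mile 6.

x = 6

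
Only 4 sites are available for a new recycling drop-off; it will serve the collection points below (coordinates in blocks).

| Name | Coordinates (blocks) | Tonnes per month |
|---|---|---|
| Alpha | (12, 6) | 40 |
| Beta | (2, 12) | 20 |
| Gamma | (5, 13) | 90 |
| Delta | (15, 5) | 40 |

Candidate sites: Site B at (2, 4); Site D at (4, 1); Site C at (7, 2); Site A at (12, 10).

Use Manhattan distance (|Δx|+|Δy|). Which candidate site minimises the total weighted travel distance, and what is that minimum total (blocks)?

Site A, total 1620 blocks

Total weighted distance at each candidate:
  Site B (2, 4): total = 2280
  Site D (4, 1): total = 2550
  Site C (7, 2): total = 2270
  Site A (12, 10): total = 1620
Minimum is at Site A with total 1620 blocks.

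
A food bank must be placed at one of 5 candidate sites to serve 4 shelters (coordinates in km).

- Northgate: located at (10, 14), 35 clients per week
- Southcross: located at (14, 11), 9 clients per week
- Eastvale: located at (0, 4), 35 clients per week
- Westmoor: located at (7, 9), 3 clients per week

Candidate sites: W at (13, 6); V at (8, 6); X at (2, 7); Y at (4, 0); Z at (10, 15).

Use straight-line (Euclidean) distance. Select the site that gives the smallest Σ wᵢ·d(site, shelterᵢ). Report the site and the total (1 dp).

Z, total 626.3 km

Total weighted distance at each candidate:
  W (13, 6): total = 825.4
  V (8, 6): total = 657.0
  X (2, 7): total = 628.2
  Y (4, 0): total = 893.3
  Z (10, 15): total = 626.3
Minimum is at Z with total 626.3 km.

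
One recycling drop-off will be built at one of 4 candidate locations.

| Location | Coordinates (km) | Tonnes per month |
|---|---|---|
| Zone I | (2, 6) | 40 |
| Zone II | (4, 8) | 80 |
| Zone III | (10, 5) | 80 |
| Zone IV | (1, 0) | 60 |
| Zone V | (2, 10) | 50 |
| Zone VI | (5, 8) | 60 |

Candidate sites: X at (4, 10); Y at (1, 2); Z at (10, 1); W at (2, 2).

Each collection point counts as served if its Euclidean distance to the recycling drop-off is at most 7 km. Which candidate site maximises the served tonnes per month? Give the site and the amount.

Coverage radius r = 7 km; a point is covered iff (Δx)²+(Δy)² ≤ 7² = 49.
  X (4, 10): covers {Zone I, Zone II, Zone V, Zone VI} → 230
  Y (1, 2): covers {Zone I, Zone II, Zone IV} → 180
  Z (10, 1): covers {Zone III} → 80
  W (2, 2): covers {Zone I, Zone II, Zone IV, Zone VI} → 240
Maximum coverage at W: 240 tonnes per month.

W, covering 240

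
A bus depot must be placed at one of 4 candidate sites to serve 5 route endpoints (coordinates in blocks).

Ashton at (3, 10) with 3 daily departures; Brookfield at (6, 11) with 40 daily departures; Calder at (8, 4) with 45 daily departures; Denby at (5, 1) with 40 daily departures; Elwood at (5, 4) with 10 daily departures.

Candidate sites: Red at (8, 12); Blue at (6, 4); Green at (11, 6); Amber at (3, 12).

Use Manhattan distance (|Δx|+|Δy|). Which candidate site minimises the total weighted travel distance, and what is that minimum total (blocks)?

Blue, total 567 blocks

Total weighted distance at each candidate:
  Red (8, 12): total = 1171
  Blue (6, 4): total = 567
  Green (11, 6): total = 1181
  Amber (3, 12): total = 1371
Minimum is at Blue with total 567 blocks.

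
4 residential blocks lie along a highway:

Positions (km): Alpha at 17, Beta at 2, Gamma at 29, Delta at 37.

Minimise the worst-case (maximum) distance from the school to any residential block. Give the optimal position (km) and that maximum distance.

The 1-center on a line is the midpoint of the two extreme points: leftmost at 2, rightmost at 37.
Optimal location = (2 + 37)/2 = 19.5; maximum distance = (37 − 2)/2 = 17.5.

location 19.5, max distance 17.5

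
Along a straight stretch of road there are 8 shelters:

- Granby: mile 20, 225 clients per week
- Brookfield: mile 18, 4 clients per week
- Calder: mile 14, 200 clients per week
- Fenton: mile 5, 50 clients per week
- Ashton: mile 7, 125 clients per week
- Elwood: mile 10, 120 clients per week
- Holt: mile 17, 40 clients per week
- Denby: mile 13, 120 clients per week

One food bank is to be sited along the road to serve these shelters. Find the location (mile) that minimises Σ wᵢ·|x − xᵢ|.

For a sum of weighted absolute distances on a line, the optimum is the weighted median (not the mean). Total weight W = 884; half-weight = 442.
Sort by position and accumulate weight:
  mile 5 (Fenton, w=50) → cum 50
  mile 7 (Ashton, w=125) → cum 175
  mile 10 (Elwood, w=120) → cum 295
  mile 13 (Denby, w=120) → cum 415
  mile 14 (Calder, w=200) → cum 615  ≥ 442 → median here
  mile 17 (Holt, w=40) → cum 655
  mile 18 (Brookfield, w=4) → cum 659
  mile 20 (Granby, w=225) → cum 884
Optimal location: mile 14.

x = 14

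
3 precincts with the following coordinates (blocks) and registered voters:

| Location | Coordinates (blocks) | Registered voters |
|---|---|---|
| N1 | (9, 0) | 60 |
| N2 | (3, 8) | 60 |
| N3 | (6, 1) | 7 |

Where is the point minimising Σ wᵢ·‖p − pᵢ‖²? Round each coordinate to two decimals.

(6.00, 3.83)

The minimiser of Σwᵢ‖p−pᵢ‖² is the weighted centroid p* = (Σwᵢpᵢ)/(Σwᵢ).
Σwᵢ = 127.
Σwᵢxᵢ = 60·9 + 60·3 + 7·6 = 762.
Σwᵢyᵢ = 60·0 + 60·8 + 7·1 = 487.
x* = 762/127 = 6.00, y* = 487/127 = 3.83.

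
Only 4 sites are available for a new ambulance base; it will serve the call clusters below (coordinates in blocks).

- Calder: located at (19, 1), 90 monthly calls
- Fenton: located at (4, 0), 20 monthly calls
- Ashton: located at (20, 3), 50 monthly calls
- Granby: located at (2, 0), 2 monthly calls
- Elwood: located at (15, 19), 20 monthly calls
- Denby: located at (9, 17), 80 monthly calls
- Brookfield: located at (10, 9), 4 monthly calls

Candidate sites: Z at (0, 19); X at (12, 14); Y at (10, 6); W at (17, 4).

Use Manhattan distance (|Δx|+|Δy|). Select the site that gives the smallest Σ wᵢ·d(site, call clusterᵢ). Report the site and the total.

W, total 3096 blocks

Total weighted distance at each candidate:
  Z (0, 19): total = 6892
  X (12, 14): total = 3906
  Y (10, 6): total = 3510
  W (17, 4): total = 3096
Minimum is at W with total 3096 blocks.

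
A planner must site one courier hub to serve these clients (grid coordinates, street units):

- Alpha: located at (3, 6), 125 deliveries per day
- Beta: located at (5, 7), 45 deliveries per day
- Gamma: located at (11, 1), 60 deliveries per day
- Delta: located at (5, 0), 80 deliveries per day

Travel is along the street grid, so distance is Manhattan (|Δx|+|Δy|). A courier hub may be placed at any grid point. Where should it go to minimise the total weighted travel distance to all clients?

(5, 6)

Manhattan distance separates: Σwᵢ(|x−xᵢ|+|y−yᵢ|) = Σwᵢ|x−xᵢ| + Σwᵢ|y−yᵢ|, so x and y are optimised independently as 1-D weighted medians.
Total weight W = 310; half = 155.
x-coordinate, sorted with cumulative weight:
  x=3 (Alpha, w=125) cum 125
  x=5 (Beta, w=45) cum 170  ← median
  x=5 (Delta, w=80) cum 250
  x=11 (Gamma, w=60) cum 310
⇒ x* = 5
y-coordinate, sorted with cumulative weight:
  y=0 (Delta, w=80) cum 80
  y=1 (Gamma, w=60) cum 140
  y=6 (Alpha, w=125) cum 265  ← median
  y=7 (Beta, w=45) cum 310
⇒ y* = 6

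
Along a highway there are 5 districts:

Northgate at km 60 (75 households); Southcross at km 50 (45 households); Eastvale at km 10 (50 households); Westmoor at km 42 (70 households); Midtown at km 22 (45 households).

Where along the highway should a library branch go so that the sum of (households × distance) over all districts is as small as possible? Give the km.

For a sum of weighted absolute distances on a line, the optimum is the weighted median (not the mean). Total weight W = 285; half-weight = 142.5.
Sort by position and accumulate weight:
  km 10 (Eastvale, w=50) → cum 50
  km 22 (Midtown, w=45) → cum 95
  km 42 (Westmoor, w=70) → cum 165  ≥ 142.5 → median here
  km 50 (Southcross, w=45) → cum 210
  km 60 (Northgate, w=75) → cum 285
Optimal location: km 42.

x = 42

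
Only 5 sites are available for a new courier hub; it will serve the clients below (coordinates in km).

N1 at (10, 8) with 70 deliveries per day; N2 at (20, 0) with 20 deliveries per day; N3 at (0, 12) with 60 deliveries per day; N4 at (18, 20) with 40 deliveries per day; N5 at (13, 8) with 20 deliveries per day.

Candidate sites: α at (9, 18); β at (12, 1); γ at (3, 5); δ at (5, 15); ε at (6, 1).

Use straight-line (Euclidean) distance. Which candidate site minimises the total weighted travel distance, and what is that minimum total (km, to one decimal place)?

δ, total 2146.0 km

Total weighted distance at each candidate:
  α (9, 18): total = 2358.6
  β (12, 1): total = 2586.0
  γ (3, 5): total = 2401.8
  δ (5, 15): total = 2146.0
  ε (6, 1): total = 2693.7
Minimum is at δ with total 2146.0 km.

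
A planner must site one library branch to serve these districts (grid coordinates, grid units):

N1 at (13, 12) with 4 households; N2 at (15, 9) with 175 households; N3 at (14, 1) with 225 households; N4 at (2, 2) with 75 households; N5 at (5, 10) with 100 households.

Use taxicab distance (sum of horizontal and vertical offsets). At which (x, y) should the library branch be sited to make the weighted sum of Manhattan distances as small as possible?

Manhattan distance separates: Σwᵢ(|x−xᵢ|+|y−yᵢ|) = Σwᵢ|x−xᵢ| + Σwᵢ|y−yᵢ|, so x and y are optimised independently as 1-D weighted medians.
Total weight W = 579; half = 289.5.
x-coordinate, sorted with cumulative weight:
  x=2 (N4, w=75) cum 75
  x=5 (N5, w=100) cum 175
  x=13 (N1, w=4) cum 179
  x=14 (N3, w=225) cum 404  ← median
  x=15 (N2, w=175) cum 579
⇒ x* = 14
y-coordinate, sorted with cumulative weight:
  y=1 (N3, w=225) cum 225
  y=2 (N4, w=75) cum 300  ← median
  y=9 (N2, w=175) cum 475
  y=10 (N5, w=100) cum 575
  y=12 (N1, w=4) cum 579
⇒ y* = 2

(14, 2)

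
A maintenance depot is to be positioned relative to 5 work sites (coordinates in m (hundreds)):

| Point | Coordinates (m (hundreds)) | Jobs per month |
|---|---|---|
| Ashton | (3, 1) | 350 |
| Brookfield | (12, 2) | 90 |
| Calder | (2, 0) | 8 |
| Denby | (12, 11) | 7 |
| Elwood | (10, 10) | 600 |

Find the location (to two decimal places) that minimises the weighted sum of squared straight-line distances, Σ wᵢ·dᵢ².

(7.80, 6.26)

The minimiser of Σwᵢ‖p−pᵢ‖² is the weighted centroid p* = (Σwᵢpᵢ)/(Σwᵢ).
Σwᵢ = 1055.
Σwᵢxᵢ = 350·3 + 90·12 + 8·2 + 7·12 + 600·10 = 8230.
Σwᵢyᵢ = 350·1 + 90·2 + 8·0 + 7·11 + 600·10 = 6607.
x* = 8230/1055 = 7.80, y* = 6607/1055 = 6.26.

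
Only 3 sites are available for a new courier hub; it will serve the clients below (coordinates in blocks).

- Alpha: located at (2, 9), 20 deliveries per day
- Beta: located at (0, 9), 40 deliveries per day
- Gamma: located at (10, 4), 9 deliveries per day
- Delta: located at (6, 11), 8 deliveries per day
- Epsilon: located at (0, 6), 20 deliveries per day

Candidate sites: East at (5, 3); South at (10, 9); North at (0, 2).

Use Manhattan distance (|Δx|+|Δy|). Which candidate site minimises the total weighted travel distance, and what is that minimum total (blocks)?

Total weighted distance at each candidate:
  East (5, 3): total = 906
  South (10, 9): total = 913
  North (0, 2): total = 768
Minimum is at North with total 768 blocks.

North, total 768 blocks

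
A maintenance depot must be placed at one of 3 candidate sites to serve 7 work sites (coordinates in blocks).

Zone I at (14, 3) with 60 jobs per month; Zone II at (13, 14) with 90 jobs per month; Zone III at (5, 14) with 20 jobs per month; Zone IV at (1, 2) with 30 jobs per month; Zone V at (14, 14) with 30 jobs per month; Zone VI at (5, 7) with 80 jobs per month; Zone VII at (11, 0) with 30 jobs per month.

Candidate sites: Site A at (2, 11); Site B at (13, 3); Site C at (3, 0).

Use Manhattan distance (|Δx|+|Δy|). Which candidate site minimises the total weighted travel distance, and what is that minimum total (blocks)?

Total weighted distance at each candidate:
  Site A (2, 11): total = 4490
  Site B (13, 3): total = 3290
  Site C (3, 0): total = 5150
Minimum is at Site B with total 3290 blocks.

Site B, total 3290 blocks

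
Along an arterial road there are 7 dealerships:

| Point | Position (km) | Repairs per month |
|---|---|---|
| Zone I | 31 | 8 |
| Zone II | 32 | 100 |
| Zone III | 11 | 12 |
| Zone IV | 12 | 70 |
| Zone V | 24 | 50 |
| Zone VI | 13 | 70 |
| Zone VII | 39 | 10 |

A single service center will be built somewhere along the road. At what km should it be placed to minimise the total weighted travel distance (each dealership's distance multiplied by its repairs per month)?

x = 24

For a sum of weighted absolute distances on a line, the optimum is the weighted median (not the mean). Total weight W = 320; half-weight = 160.
Sort by position and accumulate weight:
  km 11 (Zone III, w=12) → cum 12
  km 12 (Zone IV, w=70) → cum 82
  km 13 (Zone VI, w=70) → cum 152
  km 24 (Zone V, w=50) → cum 202  ≥ 160 → median here
  km 31 (Zone I, w=8) → cum 210
  km 32 (Zone II, w=100) → cum 310
  km 39 (Zone VII, w=10) → cum 320
Optimal location: km 24.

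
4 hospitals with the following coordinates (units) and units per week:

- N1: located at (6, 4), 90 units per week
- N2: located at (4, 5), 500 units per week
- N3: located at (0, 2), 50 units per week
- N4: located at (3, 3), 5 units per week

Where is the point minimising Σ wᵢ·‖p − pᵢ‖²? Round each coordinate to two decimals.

The minimiser of Σwᵢ‖p−pᵢ‖² is the weighted centroid p* = (Σwᵢpᵢ)/(Σwᵢ).
Σwᵢ = 645.
Σwᵢxᵢ = 90·6 + 500·4 + 50·0 + 5·3 = 2555.
Σwᵢyᵢ = 90·4 + 500·5 + 50·2 + 5·3 = 2975.
x* = 2555/645 = 3.96, y* = 2975/645 = 4.61.

(3.96, 4.61)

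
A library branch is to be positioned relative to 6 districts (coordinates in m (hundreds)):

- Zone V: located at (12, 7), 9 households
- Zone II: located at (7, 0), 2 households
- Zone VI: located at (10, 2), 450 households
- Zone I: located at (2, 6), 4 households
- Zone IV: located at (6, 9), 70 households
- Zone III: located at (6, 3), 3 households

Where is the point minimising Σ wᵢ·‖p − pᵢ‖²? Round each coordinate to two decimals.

The minimiser of Σwᵢ‖p−pᵢ‖² is the weighted centroid p* = (Σwᵢpᵢ)/(Σwᵢ).
Σwᵢ = 538.
Σwᵢxᵢ = 9·12 + 2·7 + 450·10 + 4·2 + 70·6 + 3·6 = 5068.
Σwᵢyᵢ = 9·7 + 2·0 + 450·2 + 4·6 + 70·9 + 3·3 = 1626.
x* = 5068/538 = 9.42, y* = 1626/538 = 3.02.

(9.42, 3.02)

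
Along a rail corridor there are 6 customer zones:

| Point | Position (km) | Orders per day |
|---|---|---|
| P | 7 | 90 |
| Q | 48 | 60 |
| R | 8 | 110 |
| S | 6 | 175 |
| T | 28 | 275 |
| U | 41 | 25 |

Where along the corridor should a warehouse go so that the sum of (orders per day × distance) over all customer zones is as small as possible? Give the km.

For a sum of weighted absolute distances on a line, the optimum is the weighted median (not the mean). Total weight W = 735; half-weight = 367.5.
Sort by position and accumulate weight:
  km 6 (S, w=175) → cum 175
  km 7 (P, w=90) → cum 265
  km 8 (R, w=110) → cum 375  ≥ 367.5 → median here
  km 28 (T, w=275) → cum 650
  km 41 (U, w=25) → cum 675
  km 48 (Q, w=60) → cum 735
Optimal location: km 8.

x = 8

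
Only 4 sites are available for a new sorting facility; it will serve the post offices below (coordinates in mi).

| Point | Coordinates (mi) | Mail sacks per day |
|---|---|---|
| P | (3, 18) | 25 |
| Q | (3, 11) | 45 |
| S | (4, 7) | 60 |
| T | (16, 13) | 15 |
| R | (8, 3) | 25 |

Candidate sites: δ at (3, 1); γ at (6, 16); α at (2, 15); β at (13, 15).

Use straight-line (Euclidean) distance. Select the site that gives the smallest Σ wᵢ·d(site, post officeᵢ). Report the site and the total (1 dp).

Total weighted distance at each candidate:
  δ (3, 1): total = 1640.0
  γ (6, 16): total = 1391.1
  α (2, 15): total = 1306.9
  β (13, 15): total = 1847.3
Minimum is at α with total 1306.9 mi.

α, total 1306.9 mi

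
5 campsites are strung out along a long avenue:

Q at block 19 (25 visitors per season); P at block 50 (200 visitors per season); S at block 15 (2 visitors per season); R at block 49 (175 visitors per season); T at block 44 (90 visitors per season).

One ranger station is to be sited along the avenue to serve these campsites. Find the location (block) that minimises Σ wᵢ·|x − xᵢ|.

x = 49

For a sum of weighted absolute distances on a line, the optimum is the weighted median (not the mean). Total weight W = 492; half-weight = 246.
Sort by position and accumulate weight:
  block 15 (S, w=2) → cum 2
  block 19 (Q, w=25) → cum 27
  block 44 (T, w=90) → cum 117
  block 49 (R, w=175) → cum 292  ≥ 246 → median here
  block 50 (P, w=200) → cum 492
Optimal location: block 49.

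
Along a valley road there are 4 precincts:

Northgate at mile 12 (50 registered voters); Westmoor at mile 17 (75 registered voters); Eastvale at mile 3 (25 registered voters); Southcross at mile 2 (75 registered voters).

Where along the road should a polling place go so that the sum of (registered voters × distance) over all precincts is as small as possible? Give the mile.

x = 12

For a sum of weighted absolute distances on a line, the optimum is the weighted median (not the mean). Total weight W = 225; half-weight = 112.5.
Sort by position and accumulate weight:
  mile 2 (Southcross, w=75) → cum 75
  mile 3 (Eastvale, w=25) → cum 100
  mile 12 (Northgate, w=50) → cum 150  ≥ 112.5 → median here
  mile 17 (Westmoor, w=75) → cum 225
Optimal location: mile 12.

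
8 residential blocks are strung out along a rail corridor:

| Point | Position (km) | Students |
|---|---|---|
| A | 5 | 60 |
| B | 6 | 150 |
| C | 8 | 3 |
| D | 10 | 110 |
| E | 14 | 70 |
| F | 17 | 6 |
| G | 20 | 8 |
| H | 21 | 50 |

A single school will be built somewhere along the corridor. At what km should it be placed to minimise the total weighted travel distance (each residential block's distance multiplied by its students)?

x = 10

For a sum of weighted absolute distances on a line, the optimum is the weighted median (not the mean). Total weight W = 457; half-weight = 228.5.
Sort by position and accumulate weight:
  km 5 (A, w=60) → cum 60
  km 6 (B, w=150) → cum 210
  km 8 (C, w=3) → cum 213
  km 10 (D, w=110) → cum 323  ≥ 228.5 → median here
  km 14 (E, w=70) → cum 393
  km 17 (F, w=6) → cum 399
  km 20 (G, w=8) → cum 407
  km 21 (H, w=50) → cum 457
Optimal location: km 10.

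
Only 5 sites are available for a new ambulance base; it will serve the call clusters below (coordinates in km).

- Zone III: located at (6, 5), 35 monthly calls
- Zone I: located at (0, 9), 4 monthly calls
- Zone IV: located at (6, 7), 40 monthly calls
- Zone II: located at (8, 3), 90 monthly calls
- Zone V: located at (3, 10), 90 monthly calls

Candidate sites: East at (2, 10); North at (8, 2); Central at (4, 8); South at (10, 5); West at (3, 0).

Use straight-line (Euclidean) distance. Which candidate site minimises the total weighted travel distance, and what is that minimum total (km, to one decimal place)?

Total weighted distance at each candidate:
  East (2, 10): total = 1352.8
  North (8, 2): total = 1323.2
  Central (4, 8): total = 1009.7
  South (10, 5): total = 1390.7
  West (3, 0): total = 1971.4
Minimum is at Central with total 1009.7 km.

Central, total 1009.7 km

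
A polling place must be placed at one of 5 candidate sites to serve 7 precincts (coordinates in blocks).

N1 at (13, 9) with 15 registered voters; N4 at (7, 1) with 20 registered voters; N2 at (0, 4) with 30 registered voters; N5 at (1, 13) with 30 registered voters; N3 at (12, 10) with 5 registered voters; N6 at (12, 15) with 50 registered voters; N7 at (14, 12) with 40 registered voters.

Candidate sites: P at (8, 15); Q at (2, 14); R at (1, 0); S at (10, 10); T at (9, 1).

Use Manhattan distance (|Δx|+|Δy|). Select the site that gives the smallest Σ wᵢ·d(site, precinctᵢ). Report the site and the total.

S, total 1740 blocks

Total weighted distance at each candidate:
  P (8, 15): total = 1910
  Q (2, 14): total = 2200
  R (1, 0): total = 3400
  S (10, 10): total = 1740
  T (9, 1): total = 2730
Minimum is at S with total 1740 blocks.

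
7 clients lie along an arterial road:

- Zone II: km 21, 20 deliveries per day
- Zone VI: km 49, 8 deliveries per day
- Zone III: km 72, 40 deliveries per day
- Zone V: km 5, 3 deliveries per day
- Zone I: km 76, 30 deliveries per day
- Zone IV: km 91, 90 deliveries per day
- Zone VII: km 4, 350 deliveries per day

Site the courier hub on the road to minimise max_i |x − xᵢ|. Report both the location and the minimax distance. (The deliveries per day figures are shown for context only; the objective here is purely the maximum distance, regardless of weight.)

location 47.5, max distance 43.5

The 1-center on a line is the midpoint of the two extreme points: leftmost at 4, rightmost at 91.
Optimal location = (4 + 91)/2 = 47.5; maximum distance = (91 − 4)/2 = 43.5.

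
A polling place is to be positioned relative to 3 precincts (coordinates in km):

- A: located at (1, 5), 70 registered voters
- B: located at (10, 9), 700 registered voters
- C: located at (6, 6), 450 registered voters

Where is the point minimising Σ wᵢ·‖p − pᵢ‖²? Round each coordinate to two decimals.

The minimiser of Σwᵢ‖p−pᵢ‖² is the weighted centroid p* = (Σwᵢpᵢ)/(Σwᵢ).
Σwᵢ = 1220.
Σwᵢxᵢ = 70·1 + 700·10 + 450·6 = 9770.
Σwᵢyᵢ = 70·5 + 700·9 + 450·6 = 9350.
x* = 9770/1220 = 8.01, y* = 9350/1220 = 7.66.

(8.01, 7.66)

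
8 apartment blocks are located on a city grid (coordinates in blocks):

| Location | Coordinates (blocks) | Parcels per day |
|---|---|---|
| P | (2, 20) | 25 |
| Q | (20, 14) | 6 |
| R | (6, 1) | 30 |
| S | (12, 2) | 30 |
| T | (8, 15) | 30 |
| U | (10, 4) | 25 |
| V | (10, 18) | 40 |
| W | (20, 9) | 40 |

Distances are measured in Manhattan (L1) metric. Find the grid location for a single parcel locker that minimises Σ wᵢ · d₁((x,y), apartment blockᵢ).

(10, 9)

Manhattan distance separates: Σwᵢ(|x−xᵢ|+|y−yᵢ|) = Σwᵢ|x−xᵢ| + Σwᵢ|y−yᵢ|, so x and y are optimised independently as 1-D weighted medians.
Total weight W = 226; half = 113.
x-coordinate, sorted with cumulative weight:
  x=2 (P, w=25) cum 25
  x=6 (R, w=30) cum 55
  x=8 (T, w=30) cum 85
  x=10 (U, w=25) cum 110
  x=10 (V, w=40) cum 150  ← median
  x=12 (S, w=30) cum 180
  x=20 (Q, w=6) cum 186
  x=20 (W, w=40) cum 226
⇒ x* = 10
y-coordinate, sorted with cumulative weight:
  y=1 (R, w=30) cum 30
  y=2 (S, w=30) cum 60
  y=4 (U, w=25) cum 85
  y=9 (W, w=40) cum 125  ← median
  y=14 (Q, w=6) cum 131
  y=15 (T, w=30) cum 161
  y=18 (V, w=40) cum 201
  y=20 (P, w=25) cum 226
⇒ y* = 9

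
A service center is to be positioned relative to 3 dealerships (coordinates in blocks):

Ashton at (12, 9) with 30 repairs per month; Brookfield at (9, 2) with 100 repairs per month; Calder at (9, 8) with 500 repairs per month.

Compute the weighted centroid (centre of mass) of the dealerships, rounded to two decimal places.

The minimiser of Σwᵢ‖p−pᵢ‖² is the weighted centroid p* = (Σwᵢpᵢ)/(Σwᵢ).
Σwᵢ = 630.
Σwᵢxᵢ = 30·12 + 100·9 + 500·9 = 5760.
Σwᵢyᵢ = 30·9 + 100·2 + 500·8 = 4470.
x* = 5760/630 = 9.14, y* = 4470/630 = 7.10.

(9.14, 7.10)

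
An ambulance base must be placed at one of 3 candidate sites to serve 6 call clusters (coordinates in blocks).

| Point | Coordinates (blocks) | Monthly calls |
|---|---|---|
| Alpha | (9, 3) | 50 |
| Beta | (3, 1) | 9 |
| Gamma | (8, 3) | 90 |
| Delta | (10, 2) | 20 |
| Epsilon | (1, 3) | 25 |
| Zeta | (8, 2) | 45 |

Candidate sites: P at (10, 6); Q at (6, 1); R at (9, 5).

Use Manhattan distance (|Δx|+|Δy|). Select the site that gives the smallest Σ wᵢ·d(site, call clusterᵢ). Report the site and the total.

R, total 970 blocks

Total weighted distance at each candidate:
  P (10, 6): total = 1408
  Q (6, 1): total = 1047
  R (9, 5): total = 970
Minimum is at R with total 970 blocks.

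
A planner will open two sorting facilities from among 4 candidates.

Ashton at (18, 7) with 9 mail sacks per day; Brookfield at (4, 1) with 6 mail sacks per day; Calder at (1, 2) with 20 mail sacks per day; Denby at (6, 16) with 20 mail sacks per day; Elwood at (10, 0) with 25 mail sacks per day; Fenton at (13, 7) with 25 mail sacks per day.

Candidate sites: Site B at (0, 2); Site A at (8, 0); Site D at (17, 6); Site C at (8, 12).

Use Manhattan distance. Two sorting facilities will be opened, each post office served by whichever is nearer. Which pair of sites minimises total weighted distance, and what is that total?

Evaluate every pair (each demand assigned to the nearer of the two):
  {Site A, Site D}: total = 763
  {Site A, Site C}: total = 765
  {Site B, Site C}: total = 855
  {Site B, Site D}: total = 893
  {Site B, Site A}: total = 913
  {Site D, Site C}: total = 1018
Best pair: {Site A, Site D} with total 763.

{Site A, Site D}, total 763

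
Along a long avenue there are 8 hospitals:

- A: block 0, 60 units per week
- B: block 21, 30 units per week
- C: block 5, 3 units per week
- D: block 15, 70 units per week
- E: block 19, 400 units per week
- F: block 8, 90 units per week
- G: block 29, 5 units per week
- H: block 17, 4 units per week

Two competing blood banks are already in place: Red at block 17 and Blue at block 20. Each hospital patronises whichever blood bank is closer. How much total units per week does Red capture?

227

The indifferent point is the midpoint (17+20)/2 = 18.5; hospitals left of it (closer to Red at 17) go to Red, those right go to Blue.
  A at 0 (w=60) → Red
  C at 5 (w=3) → Red
  F at 8 (w=90) → Red
  D at 15 (w=70) → Red
  H at 17 (w=4) → Red
  E at 19 (w=400) → Blue
  B at 21 (w=30) → Blue
  G at 29 (w=5) → Blue
Red captures 227; Blue captures 435.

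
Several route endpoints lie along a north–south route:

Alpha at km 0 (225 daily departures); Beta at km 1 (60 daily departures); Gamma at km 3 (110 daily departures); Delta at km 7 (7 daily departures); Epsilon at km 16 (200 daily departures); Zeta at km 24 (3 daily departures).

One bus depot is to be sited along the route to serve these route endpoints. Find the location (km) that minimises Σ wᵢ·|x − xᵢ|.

For a sum of weighted absolute distances on a line, the optimum is the weighted median (not the mean). Total weight W = 605; half-weight = 302.5.
Sort by position and accumulate weight:
  km 0 (Alpha, w=225) → cum 225
  km 1 (Beta, w=60) → cum 285
  km 3 (Gamma, w=110) → cum 395  ≥ 302.5 → median here
  km 7 (Delta, w=7) → cum 402
  km 16 (Epsilon, w=200) → cum 602
  km 24 (Zeta, w=3) → cum 605
Optimal location: km 3.

x = 3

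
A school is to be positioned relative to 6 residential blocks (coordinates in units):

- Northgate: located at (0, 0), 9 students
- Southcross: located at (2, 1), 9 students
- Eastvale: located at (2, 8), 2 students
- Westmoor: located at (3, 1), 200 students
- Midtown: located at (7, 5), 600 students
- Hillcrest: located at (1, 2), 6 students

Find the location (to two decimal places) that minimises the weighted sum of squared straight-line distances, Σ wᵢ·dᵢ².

(5.85, 3.92)

The minimiser of Σwᵢ‖p−pᵢ‖² is the weighted centroid p* = (Σwᵢpᵢ)/(Σwᵢ).
Σwᵢ = 826.
Σwᵢxᵢ = 9·0 + 9·2 + 2·2 + 200·3 + 600·7 + 6·1 = 4828.
Σwᵢyᵢ = 9·0 + 9·1 + 2·8 + 200·1 + 600·5 + 6·2 = 3237.
x* = 4828/826 = 5.85, y* = 3237/826 = 3.92.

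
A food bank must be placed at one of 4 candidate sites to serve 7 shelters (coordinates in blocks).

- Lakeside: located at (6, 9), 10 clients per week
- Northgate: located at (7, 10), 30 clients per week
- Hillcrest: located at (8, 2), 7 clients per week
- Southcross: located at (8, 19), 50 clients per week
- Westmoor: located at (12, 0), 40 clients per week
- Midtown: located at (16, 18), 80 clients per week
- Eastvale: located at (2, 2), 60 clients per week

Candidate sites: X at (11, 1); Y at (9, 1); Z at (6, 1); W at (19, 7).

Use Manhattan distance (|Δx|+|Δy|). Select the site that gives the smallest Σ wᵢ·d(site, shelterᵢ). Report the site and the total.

Y, total 3964 blocks

Total weighted distance at each candidate:
  X (11, 1): total = 4038
  Y (9, 1): total = 3964
  Z (6, 1): total = 4141
  W (19, 7): total = 4862
Minimum is at Y with total 3964 blocks.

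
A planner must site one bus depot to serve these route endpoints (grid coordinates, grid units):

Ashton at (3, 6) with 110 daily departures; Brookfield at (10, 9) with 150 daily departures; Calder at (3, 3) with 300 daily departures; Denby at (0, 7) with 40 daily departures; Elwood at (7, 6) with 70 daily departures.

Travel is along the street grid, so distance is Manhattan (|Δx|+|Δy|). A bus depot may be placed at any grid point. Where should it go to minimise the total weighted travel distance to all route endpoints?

(3, 6)

Manhattan distance separates: Σwᵢ(|x−xᵢ|+|y−yᵢ|) = Σwᵢ|x−xᵢ| + Σwᵢ|y−yᵢ|, so x and y are optimised independently as 1-D weighted medians.
Total weight W = 670; half = 335.
x-coordinate, sorted with cumulative weight:
  x=0 (Denby, w=40) cum 40
  x=3 (Ashton, w=110) cum 150
  x=3 (Calder, w=300) cum 450  ← median
  x=7 (Elwood, w=70) cum 520
  x=10 (Brookfield, w=150) cum 670
⇒ x* = 3
y-coordinate, sorted with cumulative weight:
  y=3 (Calder, w=300) cum 300
  y=6 (Ashton, w=110) cum 410  ← median
  y=6 (Elwood, w=70) cum 480
  y=7 (Denby, w=40) cum 520
  y=9 (Brookfield, w=150) cum 670
⇒ y* = 6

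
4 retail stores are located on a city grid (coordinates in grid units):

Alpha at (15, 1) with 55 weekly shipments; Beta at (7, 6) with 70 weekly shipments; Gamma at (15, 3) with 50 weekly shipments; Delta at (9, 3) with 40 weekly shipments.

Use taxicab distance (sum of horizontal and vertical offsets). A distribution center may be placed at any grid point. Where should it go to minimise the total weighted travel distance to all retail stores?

(9, 3)

Manhattan distance separates: Σwᵢ(|x−xᵢ|+|y−yᵢ|) = Σwᵢ|x−xᵢ| + Σwᵢ|y−yᵢ|, so x and y are optimised independently as 1-D weighted medians.
Total weight W = 215; half = 107.5.
x-coordinate, sorted with cumulative weight:
  x=7 (Beta, w=70) cum 70
  x=9 (Delta, w=40) cum 110  ← median
  x=15 (Alpha, w=55) cum 165
  x=15 (Gamma, w=50) cum 215
⇒ x* = 9
y-coordinate, sorted with cumulative weight:
  y=1 (Alpha, w=55) cum 55
  y=3 (Gamma, w=50) cum 105
  y=3 (Delta, w=40) cum 145  ← median
  y=6 (Beta, w=70) cum 215
⇒ y* = 3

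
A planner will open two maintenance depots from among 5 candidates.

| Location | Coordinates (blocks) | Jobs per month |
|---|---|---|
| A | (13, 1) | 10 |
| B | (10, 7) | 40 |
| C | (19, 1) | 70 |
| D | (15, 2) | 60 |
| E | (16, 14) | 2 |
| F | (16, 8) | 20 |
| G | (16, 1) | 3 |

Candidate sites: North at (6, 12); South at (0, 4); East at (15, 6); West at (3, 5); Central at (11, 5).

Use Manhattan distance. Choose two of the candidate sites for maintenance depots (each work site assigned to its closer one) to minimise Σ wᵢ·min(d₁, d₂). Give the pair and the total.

Evaluate every pair (each demand assigned to the nearer of the two):
  {East, Central}: total = 1146
  {North, East}: total = 1276
  {South, East}: total = 1276
  {East, West}: total = 1276
  {North, Central}: total = 1651
  {South, Central}: total = 1655
  {West, Central}: total = 1655
  {North, West}: total = 3155
  {South, West}: total = 3215
  {North, South}: total = 3441
Best pair: {East, Central} with total 1146.

{East, Central}, total 1146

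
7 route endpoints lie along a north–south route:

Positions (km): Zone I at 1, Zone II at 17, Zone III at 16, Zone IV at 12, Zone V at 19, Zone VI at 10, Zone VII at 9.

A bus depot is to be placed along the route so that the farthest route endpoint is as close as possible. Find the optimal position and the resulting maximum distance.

location 10, max distance 9

The 1-center on a line is the midpoint of the two extreme points: leftmost at 1, rightmost at 19.
Optimal location = (1 + 19)/2 = 10; maximum distance = (19 − 1)/2 = 9.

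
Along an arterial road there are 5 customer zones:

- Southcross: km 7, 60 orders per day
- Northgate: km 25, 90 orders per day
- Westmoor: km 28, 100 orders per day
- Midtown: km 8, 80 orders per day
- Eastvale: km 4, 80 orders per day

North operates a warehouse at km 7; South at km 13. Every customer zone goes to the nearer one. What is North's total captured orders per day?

The indifferent point is the midpoint (7+13)/2 = 10; customer zones left of it (closer to North at 7) go to North, those right go to South.
  Eastvale at 4 (w=80) → North
  Southcross at 7 (w=60) → North
  Midtown at 8 (w=80) → North
  Northgate at 25 (w=90) → South
  Westmoor at 28 (w=100) → South
North captures 220; South captures 190.

220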